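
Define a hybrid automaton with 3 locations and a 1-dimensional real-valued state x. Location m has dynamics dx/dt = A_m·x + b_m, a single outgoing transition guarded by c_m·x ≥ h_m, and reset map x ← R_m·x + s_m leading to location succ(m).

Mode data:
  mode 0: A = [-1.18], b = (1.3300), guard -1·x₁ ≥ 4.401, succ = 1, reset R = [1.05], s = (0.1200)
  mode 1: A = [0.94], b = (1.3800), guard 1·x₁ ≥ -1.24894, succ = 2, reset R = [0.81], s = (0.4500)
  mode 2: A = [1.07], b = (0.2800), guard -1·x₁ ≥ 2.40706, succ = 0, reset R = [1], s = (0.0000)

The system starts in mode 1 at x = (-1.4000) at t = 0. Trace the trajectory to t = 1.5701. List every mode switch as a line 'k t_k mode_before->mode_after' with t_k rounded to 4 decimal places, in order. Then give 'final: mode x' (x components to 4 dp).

Mode 1: guard c·x = -1.2489 hit at Δt = 1.2436 (t = 1.2436), x⁻ = (-1.2489) → reset → x⁺ = (-0.5616), jump to mode 2
Mode 2: flow for 0.3265 to horizon, guard not reached → x = (-0.6871)

1 1.2436 1->2
final: 2 -0.6871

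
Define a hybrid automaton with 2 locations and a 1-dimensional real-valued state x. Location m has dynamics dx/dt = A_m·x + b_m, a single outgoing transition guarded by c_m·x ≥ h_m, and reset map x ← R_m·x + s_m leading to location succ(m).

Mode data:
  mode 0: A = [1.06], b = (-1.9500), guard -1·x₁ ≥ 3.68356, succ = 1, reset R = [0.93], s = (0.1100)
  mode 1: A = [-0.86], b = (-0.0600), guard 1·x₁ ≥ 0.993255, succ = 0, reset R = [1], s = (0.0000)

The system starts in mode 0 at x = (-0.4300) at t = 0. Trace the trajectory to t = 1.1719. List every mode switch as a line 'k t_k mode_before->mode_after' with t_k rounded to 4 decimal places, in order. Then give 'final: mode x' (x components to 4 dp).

1 0.8390 0->1
final: 1 -2.5076

Mode 0: guard c·x = 3.6836 hit at Δt = 0.8390 (t = 0.8390), x⁻ = (-3.6836) → reset → x⁺ = (-3.3157), jump to mode 1
Mode 1: flow for 0.3329 to horizon, guard not reached → x = (-2.5076)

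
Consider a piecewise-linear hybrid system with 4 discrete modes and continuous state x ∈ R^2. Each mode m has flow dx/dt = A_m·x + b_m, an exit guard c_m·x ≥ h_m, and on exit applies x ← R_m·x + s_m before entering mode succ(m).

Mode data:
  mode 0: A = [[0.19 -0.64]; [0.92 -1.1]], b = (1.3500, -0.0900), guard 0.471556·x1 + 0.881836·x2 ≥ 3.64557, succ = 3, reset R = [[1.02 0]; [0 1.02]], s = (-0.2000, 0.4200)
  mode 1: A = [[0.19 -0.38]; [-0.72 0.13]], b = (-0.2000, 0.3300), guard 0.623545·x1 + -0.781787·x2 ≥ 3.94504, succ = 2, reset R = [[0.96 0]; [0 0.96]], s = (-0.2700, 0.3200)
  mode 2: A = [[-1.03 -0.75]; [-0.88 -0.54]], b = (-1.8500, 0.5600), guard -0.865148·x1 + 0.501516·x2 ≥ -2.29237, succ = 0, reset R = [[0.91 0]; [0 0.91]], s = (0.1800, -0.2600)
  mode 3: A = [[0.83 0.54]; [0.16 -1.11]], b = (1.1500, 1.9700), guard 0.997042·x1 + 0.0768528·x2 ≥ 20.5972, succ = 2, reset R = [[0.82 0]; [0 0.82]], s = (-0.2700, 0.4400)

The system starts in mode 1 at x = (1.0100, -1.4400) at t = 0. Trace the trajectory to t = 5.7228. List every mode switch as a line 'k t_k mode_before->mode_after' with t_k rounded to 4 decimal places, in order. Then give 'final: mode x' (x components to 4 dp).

Mode 1: guard c·x = 3.9450 hit at Δt = 1.5361 (t = 1.5361), x⁻ = (2.4105, -3.1236) → reset → x⁺ = (2.0441, -2.6786), jump to mode 2
Mode 2: guard c·x = -2.2924 hit at Δt = 0.5002 (t = 2.0363), x⁻ = (1.2484, -2.4174) → reset → x⁺ = (1.3160, -2.4598), jump to mode 0
Mode 0: guard c·x = 3.6456 hit at Δt = 1.5152 (t = 3.5515), x⁻ = (4.3171, 1.8255) → reset → x⁺ = (4.2034, 2.2821), jump to mode 3
Mode 3: guard c·x = 20.5972 hit at Δt = 1.4144 (t = 4.9659), x⁻ = (20.4013, 3.3347) → reset → x⁺ = (16.4590, 3.1745), jump to mode 2
Mode 2: flow for 0.7569 to horizon, guard not reached → x = (7.0450, -3.3089)

1 1.5361 1->2
2 2.0363 2->0
3 3.5515 0->3
4 4.9659 3->2
final: 2 7.0450 -3.3089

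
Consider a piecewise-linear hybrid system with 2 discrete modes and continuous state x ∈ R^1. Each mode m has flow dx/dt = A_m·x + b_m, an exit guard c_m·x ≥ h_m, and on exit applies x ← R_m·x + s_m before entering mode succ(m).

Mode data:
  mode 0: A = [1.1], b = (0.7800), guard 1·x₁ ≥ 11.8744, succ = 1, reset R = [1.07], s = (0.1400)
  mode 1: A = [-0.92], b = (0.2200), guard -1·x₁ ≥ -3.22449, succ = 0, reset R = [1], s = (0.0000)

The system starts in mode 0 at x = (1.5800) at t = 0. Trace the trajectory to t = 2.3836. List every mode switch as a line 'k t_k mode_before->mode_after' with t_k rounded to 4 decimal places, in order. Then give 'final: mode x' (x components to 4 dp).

1 1.5493 0->1
final: 1 6.0904

Mode 0: guard c·x = 11.8744 hit at Δt = 1.5493 (t = 1.5493), x⁻ = (11.8744) → reset → x⁺ = (12.8456), jump to mode 1
Mode 1: flow for 0.8343 to horizon, guard not reached → x = (6.0904)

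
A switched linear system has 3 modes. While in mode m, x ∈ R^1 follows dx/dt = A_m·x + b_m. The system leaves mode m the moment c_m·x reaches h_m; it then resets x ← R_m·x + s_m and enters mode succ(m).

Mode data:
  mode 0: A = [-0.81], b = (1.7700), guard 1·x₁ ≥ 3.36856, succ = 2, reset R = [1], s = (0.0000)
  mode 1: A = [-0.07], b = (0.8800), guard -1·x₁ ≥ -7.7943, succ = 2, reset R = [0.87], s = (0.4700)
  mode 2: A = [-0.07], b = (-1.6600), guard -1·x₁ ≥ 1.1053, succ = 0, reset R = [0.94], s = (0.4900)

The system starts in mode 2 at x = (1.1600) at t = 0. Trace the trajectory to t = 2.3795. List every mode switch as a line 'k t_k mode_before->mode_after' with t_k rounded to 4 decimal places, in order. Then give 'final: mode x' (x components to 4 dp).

Mode 2: guard c·x = 1.1053 hit at Δt = 1.3641 (t = 1.3641), x⁻ = (-1.1053) → reset → x⁺ = (-0.5490), jump to mode 0
Mode 0: flow for 1.0154 to horizon, guard not reached → x = (0.9839)

1 1.3641 2->0
final: 0 0.9839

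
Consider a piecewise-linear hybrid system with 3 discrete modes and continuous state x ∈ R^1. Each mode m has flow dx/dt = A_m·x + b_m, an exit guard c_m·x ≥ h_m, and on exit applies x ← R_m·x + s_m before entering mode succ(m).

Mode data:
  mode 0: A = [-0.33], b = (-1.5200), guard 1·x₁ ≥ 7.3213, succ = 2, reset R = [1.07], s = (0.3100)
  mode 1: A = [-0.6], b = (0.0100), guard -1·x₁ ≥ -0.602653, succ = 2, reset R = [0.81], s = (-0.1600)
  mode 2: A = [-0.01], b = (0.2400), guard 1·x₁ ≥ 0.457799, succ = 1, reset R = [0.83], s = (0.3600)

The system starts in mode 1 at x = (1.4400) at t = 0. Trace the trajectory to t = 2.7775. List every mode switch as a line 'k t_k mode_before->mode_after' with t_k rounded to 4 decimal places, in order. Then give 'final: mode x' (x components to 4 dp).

Mode 1: guard c·x = -0.6027 hit at Δt = 1.4791 (t = 1.4791), x⁻ = (0.6027) → reset → x⁺ = (0.3281), jump to mode 2
Mode 2: guard c·x = 0.4578 hit at Δt = 0.5492 (t = 2.0283), x⁻ = (0.4578) → reset → x⁺ = (0.7400), jump to mode 1
Mode 1: guard c·x = -0.6027 hit at Δt = 0.3509 (t = 2.3792), x⁻ = (0.6027) → reset → x⁺ = (0.3281), jump to mode 2
Mode 2: flow for 0.3983 to horizon, guard not reached → x = (0.4222)

1 1.4791 1->2
2 2.0283 2->1
3 2.3792 1->2
final: 2 0.4222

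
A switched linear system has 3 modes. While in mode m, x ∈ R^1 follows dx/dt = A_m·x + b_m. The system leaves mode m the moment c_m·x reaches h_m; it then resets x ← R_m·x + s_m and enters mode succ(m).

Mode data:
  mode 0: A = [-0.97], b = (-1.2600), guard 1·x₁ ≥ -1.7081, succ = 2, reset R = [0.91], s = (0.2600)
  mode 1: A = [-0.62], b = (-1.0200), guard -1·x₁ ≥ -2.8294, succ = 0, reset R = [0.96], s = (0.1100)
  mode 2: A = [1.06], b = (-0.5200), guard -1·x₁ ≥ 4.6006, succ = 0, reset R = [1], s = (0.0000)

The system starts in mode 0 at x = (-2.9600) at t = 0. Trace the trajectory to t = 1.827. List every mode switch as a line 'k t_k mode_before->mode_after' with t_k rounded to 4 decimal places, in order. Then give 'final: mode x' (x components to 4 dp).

1 1.4445 0->2
final: 2 -2.1868

Mode 0: guard c·x = -1.7081 hit at Δt = 1.4445 (t = 1.4445), x⁻ = (-1.7081) → reset → x⁺ = (-1.2944), jump to mode 2
Mode 2: flow for 0.3825 to horizon, guard not reached → x = (-2.1868)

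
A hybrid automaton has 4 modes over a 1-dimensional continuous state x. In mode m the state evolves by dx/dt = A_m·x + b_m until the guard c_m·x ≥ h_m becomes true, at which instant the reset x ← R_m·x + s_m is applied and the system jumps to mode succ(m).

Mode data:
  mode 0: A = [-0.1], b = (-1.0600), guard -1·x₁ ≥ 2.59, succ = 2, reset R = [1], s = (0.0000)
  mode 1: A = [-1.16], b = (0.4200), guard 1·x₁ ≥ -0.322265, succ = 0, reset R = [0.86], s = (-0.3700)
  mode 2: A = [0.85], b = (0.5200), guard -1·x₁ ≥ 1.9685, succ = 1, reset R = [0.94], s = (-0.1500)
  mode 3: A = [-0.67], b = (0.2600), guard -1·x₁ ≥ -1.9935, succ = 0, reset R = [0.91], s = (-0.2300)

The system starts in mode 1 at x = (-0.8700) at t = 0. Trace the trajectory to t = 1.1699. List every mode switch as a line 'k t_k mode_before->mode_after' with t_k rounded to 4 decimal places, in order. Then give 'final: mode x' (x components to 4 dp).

Mode 1: guard c·x = -0.3223 hit at Δt = 0.5069 (t = 0.5069), x⁻ = (-0.3223) → reset → x⁺ = (-0.6471), jump to mode 0
Mode 0: flow for 0.6630 to horizon, guard not reached → x = (-1.2856)

1 0.5069 1->0
final: 0 -1.2856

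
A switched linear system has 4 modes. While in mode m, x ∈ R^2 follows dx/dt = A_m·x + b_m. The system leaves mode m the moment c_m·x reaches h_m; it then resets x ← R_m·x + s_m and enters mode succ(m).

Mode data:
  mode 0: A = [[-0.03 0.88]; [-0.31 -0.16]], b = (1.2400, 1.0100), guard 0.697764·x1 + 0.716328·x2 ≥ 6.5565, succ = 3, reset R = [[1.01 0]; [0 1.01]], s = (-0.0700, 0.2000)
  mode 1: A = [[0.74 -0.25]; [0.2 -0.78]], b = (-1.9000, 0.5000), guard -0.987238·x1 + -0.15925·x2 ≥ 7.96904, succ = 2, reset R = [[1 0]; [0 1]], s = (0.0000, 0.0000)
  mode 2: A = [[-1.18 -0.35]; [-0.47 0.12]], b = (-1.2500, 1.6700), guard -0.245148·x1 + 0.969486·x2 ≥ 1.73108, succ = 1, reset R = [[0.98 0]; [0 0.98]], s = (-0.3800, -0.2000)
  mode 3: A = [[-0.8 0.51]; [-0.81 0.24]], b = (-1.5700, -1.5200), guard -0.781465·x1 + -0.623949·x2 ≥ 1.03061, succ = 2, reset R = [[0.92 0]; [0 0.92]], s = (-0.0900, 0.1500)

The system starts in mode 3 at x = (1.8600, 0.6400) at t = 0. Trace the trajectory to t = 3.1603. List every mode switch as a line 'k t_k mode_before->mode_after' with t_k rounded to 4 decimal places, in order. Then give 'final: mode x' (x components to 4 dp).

1 0.8830 3->2
2 2.1869 2->1
final: 1 -5.8677 0.4507

Mode 3: guard c·x = 1.0306 hit at Δt = 0.8830 (t = 0.8830), x⁻ = (-0.2547, -1.3328) → reset → x⁺ = (-0.3243, -1.0762), jump to mode 2
Mode 2: guard c·x = 1.7311 hit at Δt = 1.3039 (t = 2.1869), x⁻ = (-1.0136, 1.5293) → reset → x⁺ = (-1.3734, 1.2987), jump to mode 1
Mode 1: flow for 0.9734 to horizon, guard not reached → x = (-5.8677, 0.4507)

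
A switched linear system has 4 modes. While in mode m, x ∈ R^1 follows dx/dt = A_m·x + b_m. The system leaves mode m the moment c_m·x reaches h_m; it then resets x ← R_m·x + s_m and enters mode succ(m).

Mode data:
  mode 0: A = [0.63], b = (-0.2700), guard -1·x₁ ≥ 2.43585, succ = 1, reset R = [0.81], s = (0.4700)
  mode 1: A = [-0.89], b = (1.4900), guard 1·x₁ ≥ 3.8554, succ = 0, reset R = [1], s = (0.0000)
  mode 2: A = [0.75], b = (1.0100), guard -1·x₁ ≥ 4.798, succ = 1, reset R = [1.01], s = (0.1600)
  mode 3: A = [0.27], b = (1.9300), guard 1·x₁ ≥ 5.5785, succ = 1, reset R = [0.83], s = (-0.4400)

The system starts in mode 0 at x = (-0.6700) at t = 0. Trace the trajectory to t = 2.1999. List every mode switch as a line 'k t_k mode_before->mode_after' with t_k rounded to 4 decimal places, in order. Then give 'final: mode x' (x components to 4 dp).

1 1.5212 0->1
final: 1 -0.0625

Mode 0: guard c·x = 2.4358 hit at Δt = 1.5212 (t = 1.5212), x⁻ = (-2.4358) → reset → x⁺ = (-1.5030), jump to mode 1
Mode 1: flow for 0.6787 to horizon, guard not reached → x = (-0.0625)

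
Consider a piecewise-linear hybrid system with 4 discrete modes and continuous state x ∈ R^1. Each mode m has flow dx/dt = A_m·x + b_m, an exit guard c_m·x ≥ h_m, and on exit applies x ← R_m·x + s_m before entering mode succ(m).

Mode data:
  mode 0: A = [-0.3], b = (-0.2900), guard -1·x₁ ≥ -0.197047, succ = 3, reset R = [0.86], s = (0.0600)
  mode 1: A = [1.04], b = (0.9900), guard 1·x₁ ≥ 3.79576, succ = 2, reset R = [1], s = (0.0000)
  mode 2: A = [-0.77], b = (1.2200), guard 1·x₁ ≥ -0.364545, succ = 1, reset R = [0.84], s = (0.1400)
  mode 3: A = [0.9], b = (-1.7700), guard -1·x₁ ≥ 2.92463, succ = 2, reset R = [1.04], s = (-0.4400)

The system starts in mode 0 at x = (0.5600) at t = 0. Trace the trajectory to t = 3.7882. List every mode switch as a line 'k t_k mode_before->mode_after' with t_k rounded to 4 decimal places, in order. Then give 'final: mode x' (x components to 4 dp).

Mode 0: guard c·x = -0.1970 hit at Δt = 0.9049 (t = 0.9049), x⁻ = (0.1970) → reset → x⁺ = (0.2295), jump to mode 3
Mode 3: guard c·x = 2.9246 hit at Δt = 1.1502 (t = 2.0551), x⁻ = (-2.9246) → reset → x⁺ = (-3.4816), jump to mode 2
Mode 2: guard c·x = -0.3645 hit at Δt = 1.2406 (t = 3.2957), x⁻ = (-0.3645) → reset → x⁺ = (-0.1662), jump to mode 1
Mode 1: flow for 0.4925 to horizon, guard not reached → x = (0.3594)

1 0.9049 0->3
2 2.0551 3->2
3 3.2957 2->1
final: 1 0.3594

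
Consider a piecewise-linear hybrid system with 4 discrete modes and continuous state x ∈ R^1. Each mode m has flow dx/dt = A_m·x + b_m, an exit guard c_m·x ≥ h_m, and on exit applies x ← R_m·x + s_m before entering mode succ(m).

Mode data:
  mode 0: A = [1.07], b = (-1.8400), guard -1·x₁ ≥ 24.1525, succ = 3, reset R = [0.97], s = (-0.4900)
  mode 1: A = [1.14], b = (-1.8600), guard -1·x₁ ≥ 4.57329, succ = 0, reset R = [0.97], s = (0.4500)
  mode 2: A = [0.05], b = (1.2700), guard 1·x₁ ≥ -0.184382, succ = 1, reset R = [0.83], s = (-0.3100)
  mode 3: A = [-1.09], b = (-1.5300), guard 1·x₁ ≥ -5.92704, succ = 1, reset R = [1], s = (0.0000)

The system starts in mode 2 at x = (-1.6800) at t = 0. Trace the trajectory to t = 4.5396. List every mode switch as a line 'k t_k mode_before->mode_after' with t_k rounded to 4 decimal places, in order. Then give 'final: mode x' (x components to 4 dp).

Mode 2: guard c·x = -0.1844 hit at Δt = 1.2229 (t = 1.2229), x⁻ = (-0.1844) → reset → x⁺ = (-0.4630), jump to mode 1
Mode 1: guard c·x = 4.5733 hit at Δt = 0.9526 (t = 2.1755), x⁻ = (-4.5733) → reset → x⁺ = (-3.9861), jump to mode 0
Mode 0: guard c·x = 24.1525 hit at Δt = 1.4128 (t = 3.5883), x⁻ = (-24.1525) → reset → x⁺ = (-23.9179), jump to mode 3
Mode 3: flow for 0.9513 to horizon, guard not reached → x = (-9.3860)

1 1.2229 2->1
2 2.1755 1->0
3 3.5883 0->3
final: 3 -9.3860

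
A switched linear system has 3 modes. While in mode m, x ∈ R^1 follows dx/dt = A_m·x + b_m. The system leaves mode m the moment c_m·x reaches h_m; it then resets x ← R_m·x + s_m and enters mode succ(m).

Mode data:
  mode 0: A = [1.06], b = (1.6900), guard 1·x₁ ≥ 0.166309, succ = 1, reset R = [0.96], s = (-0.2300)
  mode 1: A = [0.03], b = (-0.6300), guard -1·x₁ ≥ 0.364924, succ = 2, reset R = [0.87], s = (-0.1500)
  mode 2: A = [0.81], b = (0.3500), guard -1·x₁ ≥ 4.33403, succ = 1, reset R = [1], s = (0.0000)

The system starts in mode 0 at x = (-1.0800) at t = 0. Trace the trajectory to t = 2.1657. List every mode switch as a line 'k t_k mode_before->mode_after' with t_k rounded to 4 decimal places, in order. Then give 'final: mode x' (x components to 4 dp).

Mode 0: guard c·x = 0.1663 hit at Δt = 1.1609 (t = 1.1609), x⁻ = (0.1663) → reset → x⁺ = (-0.0703), jump to mode 1
Mode 1: guard c·x = 0.3649 hit at Δt = 0.4628 (t = 1.6237), x⁻ = (-0.3649) → reset → x⁺ = (-0.4675), jump to mode 2
Mode 2: flow for 0.5420 to horizon, guard not reached → x = (-0.4870)

1 1.1609 0->1
2 1.6237 1->2
final: 2 -0.4870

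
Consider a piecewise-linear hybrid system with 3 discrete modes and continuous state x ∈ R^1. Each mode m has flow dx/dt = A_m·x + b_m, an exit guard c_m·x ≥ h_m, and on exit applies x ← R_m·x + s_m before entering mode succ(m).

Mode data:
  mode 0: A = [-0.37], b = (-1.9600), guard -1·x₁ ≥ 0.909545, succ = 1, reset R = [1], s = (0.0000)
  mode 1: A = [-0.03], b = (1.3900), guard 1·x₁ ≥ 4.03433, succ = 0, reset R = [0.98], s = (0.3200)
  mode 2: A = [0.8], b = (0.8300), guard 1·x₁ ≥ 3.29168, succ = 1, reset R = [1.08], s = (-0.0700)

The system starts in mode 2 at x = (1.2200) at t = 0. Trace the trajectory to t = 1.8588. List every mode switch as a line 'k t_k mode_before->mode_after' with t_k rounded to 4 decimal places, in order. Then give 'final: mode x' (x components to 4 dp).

1 0.8139 2->1
2 1.2440 1->0
final: 0 2.3263

Mode 2: guard c·x = 3.2917 hit at Δt = 0.8139 (t = 0.8139), x⁻ = (3.2917) → reset → x⁺ = (3.4850), jump to mode 1
Mode 1: guard c·x = 4.0343 hit at Δt = 0.4301 (t = 1.2440), x⁻ = (4.0343) → reset → x⁺ = (4.2736), jump to mode 0
Mode 0: flow for 0.6148 to horizon, guard not reached → x = (2.3263)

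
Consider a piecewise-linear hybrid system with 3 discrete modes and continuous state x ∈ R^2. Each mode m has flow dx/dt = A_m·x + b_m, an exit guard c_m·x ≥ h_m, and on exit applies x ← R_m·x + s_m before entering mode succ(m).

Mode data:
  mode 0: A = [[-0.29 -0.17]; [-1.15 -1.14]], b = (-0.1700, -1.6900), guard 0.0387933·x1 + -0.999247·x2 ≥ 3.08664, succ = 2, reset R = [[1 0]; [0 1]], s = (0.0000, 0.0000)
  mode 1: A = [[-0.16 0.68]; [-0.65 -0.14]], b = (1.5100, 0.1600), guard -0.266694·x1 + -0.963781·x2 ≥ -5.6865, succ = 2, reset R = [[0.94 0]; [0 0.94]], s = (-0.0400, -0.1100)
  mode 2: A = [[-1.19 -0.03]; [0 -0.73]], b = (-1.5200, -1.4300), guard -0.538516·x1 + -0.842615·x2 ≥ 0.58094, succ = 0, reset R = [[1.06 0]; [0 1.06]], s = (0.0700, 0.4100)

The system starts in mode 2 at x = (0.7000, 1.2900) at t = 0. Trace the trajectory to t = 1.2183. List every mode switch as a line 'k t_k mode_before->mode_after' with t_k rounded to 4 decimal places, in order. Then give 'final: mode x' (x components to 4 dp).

Mode 2: guard c·x = 0.5809 hit at Δt = 0.9165 (t = 0.9165), x⁻ = (-0.6175, -0.2948) → reset → x⁺ = (-0.5845, 0.0975), jump to mode 0
Mode 0: flow for 0.3018 to horizon, guard not reached → x = (-0.5819, -0.1909)

1 0.9165 2->0
final: 0 -0.5819 -0.1909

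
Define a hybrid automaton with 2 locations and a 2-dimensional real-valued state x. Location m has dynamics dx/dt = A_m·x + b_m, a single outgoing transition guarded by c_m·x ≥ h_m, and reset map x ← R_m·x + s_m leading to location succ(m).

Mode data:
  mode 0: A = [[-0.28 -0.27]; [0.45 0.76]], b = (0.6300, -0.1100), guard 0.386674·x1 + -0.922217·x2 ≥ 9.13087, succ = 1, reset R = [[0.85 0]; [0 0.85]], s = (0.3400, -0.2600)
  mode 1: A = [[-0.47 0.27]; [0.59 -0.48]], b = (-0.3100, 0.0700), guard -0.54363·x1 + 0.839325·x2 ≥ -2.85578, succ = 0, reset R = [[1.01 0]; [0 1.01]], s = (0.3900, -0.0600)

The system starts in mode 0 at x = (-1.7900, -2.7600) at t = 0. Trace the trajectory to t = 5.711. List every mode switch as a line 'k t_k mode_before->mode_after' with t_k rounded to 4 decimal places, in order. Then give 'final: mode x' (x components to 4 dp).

1 1.4535 0->1
2 2.9036 1->0
3 3.9336 0->1
4 5.3640 1->0
final: 0 0.0966 -5.4736

Mode 0: guard c·x = 9.1309 hit at Δt = 1.4535 (t = 1.4535), x⁻ = (1.4398, -9.2973) → reset → x⁺ = (1.5639, -8.1627), jump to mode 1
Mode 1: guard c·x = -2.8558 hit at Δt = 1.4501 (t = 2.9036), x⁻ = (-1.0977, -4.1134) → reset → x⁺ = (-0.7187, -4.2146), jump to mode 0
Mode 0: guard c·x = 9.1309 hit at Δt = 1.0300 (t = 3.9336), x⁻ = (1.6203, -9.2216) → reset → x⁺ = (1.7173, -8.0984), jump to mode 1
Mode 1: guard c·x = -2.8558 hit at Δt = 1.4304 (t = 5.3640), x⁻ = (-0.9751, -4.0340) → reset → x⁺ = (-0.5948, -4.1344), jump to mode 0
Mode 0: flow for 0.3470 to horizon, guard not reached → x = (0.0966, -5.4736)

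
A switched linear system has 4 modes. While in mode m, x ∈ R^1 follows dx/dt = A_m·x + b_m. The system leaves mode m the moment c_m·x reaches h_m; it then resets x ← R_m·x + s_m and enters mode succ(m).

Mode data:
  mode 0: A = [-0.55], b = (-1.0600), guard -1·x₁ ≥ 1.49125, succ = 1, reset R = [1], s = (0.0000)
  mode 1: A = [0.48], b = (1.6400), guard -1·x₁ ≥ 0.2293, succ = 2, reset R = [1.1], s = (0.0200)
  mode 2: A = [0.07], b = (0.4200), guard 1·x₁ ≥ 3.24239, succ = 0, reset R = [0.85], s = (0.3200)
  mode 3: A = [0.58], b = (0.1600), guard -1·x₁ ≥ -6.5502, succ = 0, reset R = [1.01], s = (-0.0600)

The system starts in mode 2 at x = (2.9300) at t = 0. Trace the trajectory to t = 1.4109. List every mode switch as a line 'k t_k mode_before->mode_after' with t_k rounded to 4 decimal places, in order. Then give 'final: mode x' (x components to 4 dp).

Mode 2: guard c·x = 3.2424 hit at Δt = 0.4912 (t = 0.4912), x⁻ = (3.2424) → reset → x⁺ = (3.0760), jump to mode 0
Mode 0: flow for 0.9197 to horizon, guard not reached → x = (1.0897)

1 0.4912 2->0
final: 0 1.0897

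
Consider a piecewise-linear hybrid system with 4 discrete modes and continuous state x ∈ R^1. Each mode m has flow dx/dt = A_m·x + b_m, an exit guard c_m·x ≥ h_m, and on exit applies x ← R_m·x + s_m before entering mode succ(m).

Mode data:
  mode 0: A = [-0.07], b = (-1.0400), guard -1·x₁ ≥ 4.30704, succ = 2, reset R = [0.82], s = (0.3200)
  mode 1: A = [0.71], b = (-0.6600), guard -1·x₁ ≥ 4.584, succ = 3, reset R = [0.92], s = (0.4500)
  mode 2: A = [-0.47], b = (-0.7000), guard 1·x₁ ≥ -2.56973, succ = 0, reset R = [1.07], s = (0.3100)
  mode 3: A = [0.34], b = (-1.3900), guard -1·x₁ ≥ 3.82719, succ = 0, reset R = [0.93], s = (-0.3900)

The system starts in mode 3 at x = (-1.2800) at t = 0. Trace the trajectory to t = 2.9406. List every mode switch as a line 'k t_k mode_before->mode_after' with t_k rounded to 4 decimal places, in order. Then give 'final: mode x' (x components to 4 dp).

Mode 3: guard c·x = 3.8272 hit at Δt = 1.1421 (t = 1.1421), x⁻ = (-3.8272) → reset → x⁺ = (-3.9493), jump to mode 0
Mode 0: guard c·x = 4.3070 hit at Δt = 0.4764 (t = 1.6185), x⁻ = (-4.3070) → reset → x⁺ = (-3.2118), jump to mode 2
Mode 2: guard c·x = -2.5697 hit at Δt = 0.9924 (t = 2.6109), x⁻ = (-2.5697) → reset → x⁺ = (-2.4396), jump to mode 0
Mode 0: flow for 0.3297 to horizon, guard not reached → x = (-2.7229)

1 1.1421 3->0
2 1.6185 0->2
3 2.6109 2->0
final: 0 -2.7229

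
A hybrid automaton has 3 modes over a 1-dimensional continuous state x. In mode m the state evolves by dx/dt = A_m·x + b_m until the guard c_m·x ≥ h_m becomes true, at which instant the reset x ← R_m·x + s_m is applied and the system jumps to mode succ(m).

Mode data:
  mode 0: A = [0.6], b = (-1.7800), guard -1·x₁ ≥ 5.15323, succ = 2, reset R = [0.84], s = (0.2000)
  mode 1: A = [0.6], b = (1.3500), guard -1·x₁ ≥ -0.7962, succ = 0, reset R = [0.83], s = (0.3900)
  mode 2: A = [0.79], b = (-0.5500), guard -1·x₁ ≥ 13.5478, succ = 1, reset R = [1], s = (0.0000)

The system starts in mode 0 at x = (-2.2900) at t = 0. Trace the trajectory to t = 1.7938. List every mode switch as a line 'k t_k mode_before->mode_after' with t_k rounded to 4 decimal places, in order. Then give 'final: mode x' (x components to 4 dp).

1 0.7247 0->2
final: 2 -10.5315

Mode 0: guard c·x = 5.1532 hit at Δt = 0.7247 (t = 0.7247), x⁻ = (-5.1532) → reset → x⁺ = (-4.1287), jump to mode 2
Mode 2: flow for 1.0691 to horizon, guard not reached → x = (-10.5315)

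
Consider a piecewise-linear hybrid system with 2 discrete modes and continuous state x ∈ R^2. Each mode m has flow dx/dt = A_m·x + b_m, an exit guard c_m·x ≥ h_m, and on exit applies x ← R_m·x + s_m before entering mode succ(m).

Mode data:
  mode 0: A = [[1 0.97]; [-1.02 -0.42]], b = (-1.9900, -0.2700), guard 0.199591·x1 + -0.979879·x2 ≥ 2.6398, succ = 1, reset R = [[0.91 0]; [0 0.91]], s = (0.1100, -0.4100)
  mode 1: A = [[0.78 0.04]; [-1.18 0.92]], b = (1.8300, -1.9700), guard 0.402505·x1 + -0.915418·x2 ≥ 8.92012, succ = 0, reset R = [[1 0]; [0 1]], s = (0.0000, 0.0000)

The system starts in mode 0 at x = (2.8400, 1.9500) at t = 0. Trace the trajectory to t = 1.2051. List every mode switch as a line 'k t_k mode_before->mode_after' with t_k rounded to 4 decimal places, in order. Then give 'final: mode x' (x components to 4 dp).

1 0.8793 0->1
final: 1 6.1089 -5.7572

Mode 0: guard c·x = 2.6398 hit at Δt = 0.8793 (t = 0.8793), x⁻ = (4.5534, -1.7665) → reset → x⁺ = (4.2536, -2.0175), jump to mode 1
Mode 1: flow for 0.3258 to horizon, guard not reached → x = (6.1089, -5.7572)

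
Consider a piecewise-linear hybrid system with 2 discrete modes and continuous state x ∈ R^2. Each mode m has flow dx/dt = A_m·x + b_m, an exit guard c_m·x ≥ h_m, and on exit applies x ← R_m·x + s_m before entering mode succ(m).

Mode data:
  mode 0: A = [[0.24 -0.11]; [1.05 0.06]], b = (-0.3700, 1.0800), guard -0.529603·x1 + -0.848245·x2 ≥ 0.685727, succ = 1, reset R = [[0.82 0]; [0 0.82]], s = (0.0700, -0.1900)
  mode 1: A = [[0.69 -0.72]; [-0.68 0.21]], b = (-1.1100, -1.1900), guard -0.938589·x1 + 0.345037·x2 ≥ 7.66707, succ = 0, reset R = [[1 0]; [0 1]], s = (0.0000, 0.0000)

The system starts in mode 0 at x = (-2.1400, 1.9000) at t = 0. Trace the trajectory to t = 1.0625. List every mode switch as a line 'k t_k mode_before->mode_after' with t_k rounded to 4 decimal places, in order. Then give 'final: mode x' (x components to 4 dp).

1 0.6357 0->1
final: 1 -3.8833 1.0530

Mode 0: guard c·x = 0.6857 hit at Δt = 0.6357 (t = 0.6357), x⁻ = (-2.8596, 0.9770) → reset → x⁺ = (-2.2749, 0.6111), jump to mode 1
Mode 1: flow for 0.4268 to horizon, guard not reached → x = (-3.8833, 1.0530)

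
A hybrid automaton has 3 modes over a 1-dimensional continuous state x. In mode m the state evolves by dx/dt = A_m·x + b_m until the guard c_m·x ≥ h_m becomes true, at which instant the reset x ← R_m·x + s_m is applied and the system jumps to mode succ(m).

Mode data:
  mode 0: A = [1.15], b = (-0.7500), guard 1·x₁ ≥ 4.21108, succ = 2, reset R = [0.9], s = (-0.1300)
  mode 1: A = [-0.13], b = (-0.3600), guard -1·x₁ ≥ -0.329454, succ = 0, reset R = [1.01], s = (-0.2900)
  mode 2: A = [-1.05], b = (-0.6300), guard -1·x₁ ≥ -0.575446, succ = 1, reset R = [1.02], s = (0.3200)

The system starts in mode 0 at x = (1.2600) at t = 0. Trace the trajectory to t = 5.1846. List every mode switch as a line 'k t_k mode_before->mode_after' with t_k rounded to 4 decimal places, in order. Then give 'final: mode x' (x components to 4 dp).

1 1.5368 0->2
2 2.7631 2->1
3 4.0777 1->0
final: 0 -1.5243

Mode 0: guard c·x = 4.2111 hit at Δt = 1.5368 (t = 1.5368), x⁻ = (4.2111) → reset → x⁺ = (3.6600), jump to mode 2
Mode 2: guard c·x = -0.5754 hit at Δt = 1.2263 (t = 2.7631), x⁻ = (0.5754) → reset → x⁺ = (0.9070), jump to mode 1
Mode 1: guard c·x = -0.3295 hit at Δt = 1.3146 (t = 4.0777), x⁻ = (0.3295) → reset → x⁺ = (0.0427), jump to mode 0
Mode 0: flow for 1.1069 to horizon, guard not reached → x = (-1.5243)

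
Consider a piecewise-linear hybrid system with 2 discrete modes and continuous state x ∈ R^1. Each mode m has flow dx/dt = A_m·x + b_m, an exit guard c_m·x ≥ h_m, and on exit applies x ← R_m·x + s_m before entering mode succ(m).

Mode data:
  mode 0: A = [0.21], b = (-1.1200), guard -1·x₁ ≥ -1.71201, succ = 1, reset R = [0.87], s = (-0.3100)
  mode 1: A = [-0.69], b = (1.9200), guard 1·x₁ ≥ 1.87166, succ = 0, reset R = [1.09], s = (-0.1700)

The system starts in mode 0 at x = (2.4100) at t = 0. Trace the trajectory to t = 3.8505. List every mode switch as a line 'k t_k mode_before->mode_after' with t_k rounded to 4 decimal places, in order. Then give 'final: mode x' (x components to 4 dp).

Mode 0: guard c·x = -1.7120 hit at Δt = 1.0196 (t = 1.0196), x⁻ = (1.7120) → reset → x⁺ = (1.1794), jump to mode 1
Mode 1: guard c·x = 1.8717 hit at Δt = 0.8192 (t = 1.8388), x⁻ = (1.8717) → reset → x⁺ = (1.8701), jump to mode 0
Mode 0: guard c·x = -1.7120 hit at Δt = 0.2126 (t = 2.0514), x⁻ = (1.7120) → reset → x⁺ = (1.1794), jump to mode 1
Mode 1: guard c·x = 1.8717 hit at Δt = 0.8192 (t = 2.8706), x⁻ = (1.8717) → reset → x⁺ = (1.8701), jump to mode 0
Mode 0: guard c·x = -1.7120 hit at Δt = 0.2126 (t = 3.0831), x⁻ = (1.7120) → reset → x⁺ = (1.1794), jump to mode 1
Mode 1: flow for 0.7674 to horizon, guard not reached → x = (1.8385)

1 1.0196 0->1
2 1.8388 1->0
3 2.0514 0->1
4 2.8706 1->0
5 3.0831 0->1
final: 1 1.8385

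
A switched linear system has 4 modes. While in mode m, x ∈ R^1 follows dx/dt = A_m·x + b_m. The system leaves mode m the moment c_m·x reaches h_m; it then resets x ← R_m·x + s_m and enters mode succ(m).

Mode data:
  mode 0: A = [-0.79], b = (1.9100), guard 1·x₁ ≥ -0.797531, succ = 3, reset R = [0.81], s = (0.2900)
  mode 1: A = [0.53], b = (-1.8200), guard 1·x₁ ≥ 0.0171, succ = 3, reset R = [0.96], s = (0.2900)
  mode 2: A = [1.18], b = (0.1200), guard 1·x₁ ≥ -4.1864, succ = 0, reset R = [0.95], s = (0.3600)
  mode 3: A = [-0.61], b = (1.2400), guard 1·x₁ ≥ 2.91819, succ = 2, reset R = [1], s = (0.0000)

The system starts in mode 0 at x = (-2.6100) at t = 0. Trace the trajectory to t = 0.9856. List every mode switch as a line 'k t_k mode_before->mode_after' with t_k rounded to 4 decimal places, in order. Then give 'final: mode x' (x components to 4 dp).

1 0.5659 0->3
final: 3 0.1836

Mode 0: guard c·x = -0.7975 hit at Δt = 0.5659 (t = 0.5659), x⁻ = (-0.7975) → reset → x⁺ = (-0.3560), jump to mode 3
Mode 3: flow for 0.4197 to horizon, guard not reached → x = (0.1836)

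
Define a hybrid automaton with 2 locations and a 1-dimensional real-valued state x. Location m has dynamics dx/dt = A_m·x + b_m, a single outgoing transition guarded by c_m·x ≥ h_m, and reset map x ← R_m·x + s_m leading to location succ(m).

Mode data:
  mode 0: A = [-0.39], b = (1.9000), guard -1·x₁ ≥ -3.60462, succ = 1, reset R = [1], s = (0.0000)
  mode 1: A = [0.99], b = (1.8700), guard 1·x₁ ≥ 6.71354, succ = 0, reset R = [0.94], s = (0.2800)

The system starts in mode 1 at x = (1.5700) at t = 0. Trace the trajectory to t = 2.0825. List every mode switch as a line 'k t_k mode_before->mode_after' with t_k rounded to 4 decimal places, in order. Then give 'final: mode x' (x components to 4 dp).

1 0.9203 1->0
final: 0 5.9643

Mode 1: guard c·x = 6.7135 hit at Δt = 0.9203 (t = 0.9203), x⁻ = (6.7135) → reset → x⁺ = (6.5907), jump to mode 0
Mode 0: flow for 1.1622 to horizon, guard not reached → x = (5.9643)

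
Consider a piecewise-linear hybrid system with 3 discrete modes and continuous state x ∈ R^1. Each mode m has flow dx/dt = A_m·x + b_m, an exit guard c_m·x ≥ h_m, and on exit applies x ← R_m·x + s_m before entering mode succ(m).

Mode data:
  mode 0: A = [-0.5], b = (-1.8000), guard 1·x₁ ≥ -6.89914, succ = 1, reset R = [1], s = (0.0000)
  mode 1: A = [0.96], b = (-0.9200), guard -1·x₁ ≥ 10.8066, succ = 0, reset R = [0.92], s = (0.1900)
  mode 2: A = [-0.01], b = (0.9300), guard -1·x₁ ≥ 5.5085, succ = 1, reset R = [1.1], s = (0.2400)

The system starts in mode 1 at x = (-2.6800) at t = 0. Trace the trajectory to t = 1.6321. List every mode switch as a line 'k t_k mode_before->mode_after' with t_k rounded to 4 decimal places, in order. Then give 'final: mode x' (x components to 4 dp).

1 1.2225 1->0
final: 0 -8.6128

Mode 1: guard c·x = 10.8066 hit at Δt = 1.2225 (t = 1.2225), x⁻ = (-10.8066) → reset → x⁺ = (-9.7521), jump to mode 0
Mode 0: flow for 0.4096 to horizon, guard not reached → x = (-8.6128)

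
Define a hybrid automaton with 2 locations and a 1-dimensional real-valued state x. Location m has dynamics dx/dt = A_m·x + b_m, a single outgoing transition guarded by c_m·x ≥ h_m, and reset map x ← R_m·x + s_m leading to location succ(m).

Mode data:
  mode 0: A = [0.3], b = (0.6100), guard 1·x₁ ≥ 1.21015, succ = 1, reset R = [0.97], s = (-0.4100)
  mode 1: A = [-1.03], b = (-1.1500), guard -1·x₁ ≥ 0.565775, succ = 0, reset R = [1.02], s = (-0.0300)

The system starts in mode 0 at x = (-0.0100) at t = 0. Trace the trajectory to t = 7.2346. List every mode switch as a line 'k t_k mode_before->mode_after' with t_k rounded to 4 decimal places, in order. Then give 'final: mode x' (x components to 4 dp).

1 1.5730 0->1
2 2.7652 1->0
3 5.5039 0->1
4 6.6961 1->0
final: 0 -0.3570

Mode 0: guard c·x = 1.2102 hit at Δt = 1.5730 (t = 1.5730), x⁻ = (1.2101) → reset → x⁺ = (0.7638), jump to mode 1
Mode 1: guard c·x = 0.5658 hit at Δt = 1.1922 (t = 2.7652), x⁻ = (-0.5658) → reset → x⁺ = (-0.6071), jump to mode 0
Mode 0: guard c·x = 1.2102 hit at Δt = 2.7387 (t = 5.5039), x⁻ = (1.2101) → reset → x⁺ = (0.7638), jump to mode 1
Mode 1: guard c·x = 0.5658 hit at Δt = 1.1922 (t = 6.6961), x⁻ = (-0.5658) → reset → x⁺ = (-0.6071), jump to mode 0
Mode 0: flow for 0.5385 to horizon, guard not reached → x = (-0.3570)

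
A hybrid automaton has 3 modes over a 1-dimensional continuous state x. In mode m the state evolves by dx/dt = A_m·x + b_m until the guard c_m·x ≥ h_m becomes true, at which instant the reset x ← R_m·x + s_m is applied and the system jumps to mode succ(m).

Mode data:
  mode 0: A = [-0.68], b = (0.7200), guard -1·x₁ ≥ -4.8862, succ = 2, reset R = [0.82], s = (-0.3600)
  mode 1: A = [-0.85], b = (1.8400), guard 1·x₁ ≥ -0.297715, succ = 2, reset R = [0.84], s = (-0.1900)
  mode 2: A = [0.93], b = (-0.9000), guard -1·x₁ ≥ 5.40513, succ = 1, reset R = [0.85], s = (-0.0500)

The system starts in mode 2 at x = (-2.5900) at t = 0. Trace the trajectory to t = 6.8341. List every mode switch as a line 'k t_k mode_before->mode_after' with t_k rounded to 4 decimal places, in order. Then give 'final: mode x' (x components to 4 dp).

Mode 2: guard c·x = 5.4051 hit at Δt = 0.6268 (t = 0.6268), x⁻ = (-5.4051) → reset → x⁺ = (-4.6444), jump to mode 1
Mode 1: guard c·x = -0.2977 hit at Δt = 1.1966 (t = 1.8234), x⁻ = (-0.2977) → reset → x⁺ = (-0.4401), jump to mode 2
Mode 2: guard c·x = 5.4051 hit at Δt = 1.6237 (t = 3.4471), x⁻ = (-5.4051) → reset → x⁺ = (-4.6444), jump to mode 1
Mode 1: guard c·x = -0.2977 hit at Δt = 1.1966 (t = 4.6437), x⁻ = (-0.2977) → reset → x⁺ = (-0.4401), jump to mode 2
Mode 2: guard c·x = 5.4051 hit at Δt = 1.6237 (t = 6.2673), x⁻ = (-5.4051) → reset → x⁺ = (-4.6444), jump to mode 1
Mode 1: flow for 0.5668 to horizon, guard not reached → x = (-2.0412)

1 0.6268 2->1
2 1.8234 1->2
3 3.4471 2->1
4 4.6437 1->2
5 6.2673 2->1
final: 1 -2.0412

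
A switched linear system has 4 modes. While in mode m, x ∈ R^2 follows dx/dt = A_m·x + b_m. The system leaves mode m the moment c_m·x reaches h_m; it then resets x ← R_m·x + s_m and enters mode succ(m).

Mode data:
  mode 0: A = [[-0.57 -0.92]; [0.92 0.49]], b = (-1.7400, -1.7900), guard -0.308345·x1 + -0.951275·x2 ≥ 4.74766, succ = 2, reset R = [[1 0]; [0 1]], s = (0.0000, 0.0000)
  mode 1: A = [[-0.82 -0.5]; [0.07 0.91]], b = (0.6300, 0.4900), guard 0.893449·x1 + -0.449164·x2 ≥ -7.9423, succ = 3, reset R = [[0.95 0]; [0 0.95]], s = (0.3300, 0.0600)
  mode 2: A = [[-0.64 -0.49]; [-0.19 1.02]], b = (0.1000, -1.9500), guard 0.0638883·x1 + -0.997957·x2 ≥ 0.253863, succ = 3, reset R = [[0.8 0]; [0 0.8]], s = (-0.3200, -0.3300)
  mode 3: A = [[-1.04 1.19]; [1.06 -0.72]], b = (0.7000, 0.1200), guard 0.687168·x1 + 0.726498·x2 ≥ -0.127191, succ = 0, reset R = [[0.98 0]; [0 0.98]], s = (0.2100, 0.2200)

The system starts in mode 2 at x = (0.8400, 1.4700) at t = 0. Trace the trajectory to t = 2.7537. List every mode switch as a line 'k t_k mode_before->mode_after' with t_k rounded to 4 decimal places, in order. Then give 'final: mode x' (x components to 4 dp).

1 1.4305 2->3
2 2.3409 3->0
final: 0 -0.2805 -0.8493

Mode 2: guard c·x = 0.2539 hit at Δt = 1.4305 (t = 1.4305), x⁻ = (0.1225, -0.2465) → reset → x⁺ = (-0.2220, -0.5272), jump to mode 3
Mode 3: guard c·x = -0.1272 hit at Δt = 0.9104 (t = 2.3409), x⁻ = (0.0679, -0.2393) → reset → x⁺ = (0.2766, -0.0145), jump to mode 0
Mode 0: flow for 0.4128 to horizon, guard not reached → x = (-0.2805, -0.8493)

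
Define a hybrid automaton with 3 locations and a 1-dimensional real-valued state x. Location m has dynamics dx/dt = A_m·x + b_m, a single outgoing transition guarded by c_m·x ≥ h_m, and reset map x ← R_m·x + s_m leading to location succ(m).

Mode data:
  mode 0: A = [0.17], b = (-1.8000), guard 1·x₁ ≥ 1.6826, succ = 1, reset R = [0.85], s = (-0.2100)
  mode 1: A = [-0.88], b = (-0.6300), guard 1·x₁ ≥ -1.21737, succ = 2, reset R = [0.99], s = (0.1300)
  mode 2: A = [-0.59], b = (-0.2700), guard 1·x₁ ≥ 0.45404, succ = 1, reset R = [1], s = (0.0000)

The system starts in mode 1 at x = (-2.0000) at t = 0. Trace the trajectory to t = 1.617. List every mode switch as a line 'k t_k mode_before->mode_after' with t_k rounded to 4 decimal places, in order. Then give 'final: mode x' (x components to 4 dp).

1 1.0685 1->2
final: 2 -0.9045

Mode 1: guard c·x = -1.2174 hit at Δt = 1.0685 (t = 1.0685), x⁻ = (-1.2174) → reset → x⁺ = (-1.0752), jump to mode 2
Mode 2: flow for 0.5485 to horizon, guard not reached → x = (-0.9045)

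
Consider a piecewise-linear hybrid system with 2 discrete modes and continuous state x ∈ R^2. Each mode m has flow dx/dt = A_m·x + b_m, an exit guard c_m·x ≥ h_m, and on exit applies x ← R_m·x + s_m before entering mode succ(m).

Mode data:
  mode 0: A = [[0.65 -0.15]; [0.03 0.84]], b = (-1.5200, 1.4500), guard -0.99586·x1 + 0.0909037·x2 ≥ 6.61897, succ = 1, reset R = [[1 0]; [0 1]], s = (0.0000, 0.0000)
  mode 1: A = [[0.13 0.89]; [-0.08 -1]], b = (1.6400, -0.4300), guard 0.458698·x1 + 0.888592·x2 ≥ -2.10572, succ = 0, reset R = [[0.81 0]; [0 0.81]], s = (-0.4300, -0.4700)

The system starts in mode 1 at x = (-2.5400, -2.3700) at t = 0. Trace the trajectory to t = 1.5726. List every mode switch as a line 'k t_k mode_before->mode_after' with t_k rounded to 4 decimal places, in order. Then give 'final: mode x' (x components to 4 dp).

1 1.0075 1->0
final: 0 -4.6371 -1.0856

Mode 1: guard c·x = -2.1057 hit at Δt = 1.0075 (t = 1.0075), x⁻ = (-2.6512, -1.0011) → reset → x⁺ = (-2.5775, -1.2809), jump to mode 0
Mode 0: flow for 0.5651 to horizon, guard not reached → x = (-4.6371, -1.0856)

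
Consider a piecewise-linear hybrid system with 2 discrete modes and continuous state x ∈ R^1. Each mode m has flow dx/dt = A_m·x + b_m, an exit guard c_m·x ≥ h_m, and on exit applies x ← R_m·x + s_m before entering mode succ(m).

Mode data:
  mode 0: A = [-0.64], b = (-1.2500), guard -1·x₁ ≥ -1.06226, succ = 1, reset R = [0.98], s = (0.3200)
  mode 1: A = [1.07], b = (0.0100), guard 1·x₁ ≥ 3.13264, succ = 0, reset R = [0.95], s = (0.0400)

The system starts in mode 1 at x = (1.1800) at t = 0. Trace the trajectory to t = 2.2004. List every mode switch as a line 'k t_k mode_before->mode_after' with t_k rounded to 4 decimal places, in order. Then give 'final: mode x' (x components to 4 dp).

1 0.9079 1->0
2 1.6884 0->1
final: 1 2.3607

Mode 1: guard c·x = 3.1326 hit at Δt = 0.9079 (t = 0.9079), x⁻ = (3.1326) → reset → x⁺ = (3.0160), jump to mode 0
Mode 0: guard c·x = -1.0623 hit at Δt = 0.7805 (t = 1.6884), x⁻ = (1.0623) → reset → x⁺ = (1.3610), jump to mode 1
Mode 1: flow for 0.5120 to horizon, guard not reached → x = (2.3607)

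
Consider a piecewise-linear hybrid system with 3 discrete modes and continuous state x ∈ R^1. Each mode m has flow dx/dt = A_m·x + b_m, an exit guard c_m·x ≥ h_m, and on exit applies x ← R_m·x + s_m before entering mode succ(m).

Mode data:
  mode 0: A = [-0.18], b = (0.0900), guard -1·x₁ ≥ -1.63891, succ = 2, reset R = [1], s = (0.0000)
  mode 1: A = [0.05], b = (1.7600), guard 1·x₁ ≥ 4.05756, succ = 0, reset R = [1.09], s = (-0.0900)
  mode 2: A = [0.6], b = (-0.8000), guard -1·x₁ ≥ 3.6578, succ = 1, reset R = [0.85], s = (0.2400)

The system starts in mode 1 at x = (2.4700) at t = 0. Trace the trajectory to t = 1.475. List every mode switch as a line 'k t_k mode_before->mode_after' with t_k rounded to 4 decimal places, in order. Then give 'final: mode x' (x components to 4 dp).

Mode 1: guard c·x = 4.0576 hit at Δt = 0.8256 (t = 0.8256), x⁻ = (4.0576) → reset → x⁺ = (4.3327), jump to mode 0
Mode 0: flow for 0.6494 to horizon, guard not reached → x = (3.9099)

1 0.8256 1->0
final: 0 3.9099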